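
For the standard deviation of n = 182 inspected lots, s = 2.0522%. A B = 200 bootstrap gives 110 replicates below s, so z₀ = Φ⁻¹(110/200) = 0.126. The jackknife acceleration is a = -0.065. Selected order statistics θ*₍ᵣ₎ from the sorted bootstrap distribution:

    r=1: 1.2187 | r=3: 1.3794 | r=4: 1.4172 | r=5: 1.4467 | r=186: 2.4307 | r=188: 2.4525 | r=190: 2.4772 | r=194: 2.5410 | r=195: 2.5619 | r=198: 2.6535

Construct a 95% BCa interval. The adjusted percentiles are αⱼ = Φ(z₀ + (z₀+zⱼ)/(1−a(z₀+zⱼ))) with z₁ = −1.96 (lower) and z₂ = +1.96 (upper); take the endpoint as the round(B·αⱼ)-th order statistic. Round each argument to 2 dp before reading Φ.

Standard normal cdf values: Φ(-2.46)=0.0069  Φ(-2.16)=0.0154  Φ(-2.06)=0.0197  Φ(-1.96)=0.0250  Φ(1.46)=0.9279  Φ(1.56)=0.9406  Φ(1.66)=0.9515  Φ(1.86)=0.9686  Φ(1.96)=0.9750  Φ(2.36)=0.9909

(1.4467, 2.5619)

Lower: z₀ + z₁ = 0.126 + (-1.960) = -1.834; 1 − a(z₀+z₁) = 1 − (-0.065)(-1.834) = 0.8808; argument = 0.126 + (-1.834)/0.8808 = -1.9562 → -1.96.
α₁ = Φ(-1.96) = 0.0250; rank = round(200 × 0.0250) = 5; θ*₍5₎ = 1.4467.
Upper: z₀ + z₂ = 2.086; 1 − a(z₀+z₂) = 1.1356; argument = 1.9629 → 1.96; α₂ = 0.9750; rank = 195; θ*₍195₎ = 2.5619.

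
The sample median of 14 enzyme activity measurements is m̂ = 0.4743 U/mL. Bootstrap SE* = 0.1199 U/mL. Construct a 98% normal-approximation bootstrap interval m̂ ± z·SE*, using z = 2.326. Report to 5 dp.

(0.19541, 0.75319)

Margin = 2.326 × 0.1199 = 0.278887
Interval: 0.4743 ± 0.278887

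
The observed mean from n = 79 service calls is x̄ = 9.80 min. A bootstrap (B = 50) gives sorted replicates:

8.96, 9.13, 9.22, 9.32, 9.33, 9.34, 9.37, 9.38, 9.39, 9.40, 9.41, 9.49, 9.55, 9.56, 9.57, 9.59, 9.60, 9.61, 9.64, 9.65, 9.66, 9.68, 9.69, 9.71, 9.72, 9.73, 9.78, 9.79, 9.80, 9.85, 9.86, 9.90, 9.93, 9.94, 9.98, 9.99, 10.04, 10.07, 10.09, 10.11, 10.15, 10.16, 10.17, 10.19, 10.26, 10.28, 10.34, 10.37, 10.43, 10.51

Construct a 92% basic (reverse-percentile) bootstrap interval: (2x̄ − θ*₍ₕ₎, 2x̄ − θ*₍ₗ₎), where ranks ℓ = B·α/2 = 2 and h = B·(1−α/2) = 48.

(9.23, 10.47)

Percentile endpoints at ranks 2 and 48: θ*₍2₎ = 9.13, θ*₍48₎ = 10.37.
Basic interval reflects these around x̄:
  lower = 2 × 9.80 − 10.37 = 9.23
  upper = 2 × 9.80 − 9.13 = 10.47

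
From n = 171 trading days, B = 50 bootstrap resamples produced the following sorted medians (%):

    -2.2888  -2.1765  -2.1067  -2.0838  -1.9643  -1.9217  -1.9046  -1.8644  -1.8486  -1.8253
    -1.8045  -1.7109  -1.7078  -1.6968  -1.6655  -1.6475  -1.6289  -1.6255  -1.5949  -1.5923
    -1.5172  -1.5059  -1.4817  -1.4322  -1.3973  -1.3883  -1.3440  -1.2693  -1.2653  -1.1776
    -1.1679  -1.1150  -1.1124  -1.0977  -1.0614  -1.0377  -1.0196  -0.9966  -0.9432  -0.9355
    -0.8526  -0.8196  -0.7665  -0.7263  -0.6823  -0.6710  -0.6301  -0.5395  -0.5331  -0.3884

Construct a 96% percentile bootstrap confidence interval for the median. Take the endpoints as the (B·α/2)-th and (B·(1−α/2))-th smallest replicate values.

α = 0.04; lower rank = 50 × 0.020 = 1; upper rank = 50 × 0.980 = 49.
The 1st smallest replicate is -2.2888; the 49th is -0.5331.

(-2.2888, -0.5331)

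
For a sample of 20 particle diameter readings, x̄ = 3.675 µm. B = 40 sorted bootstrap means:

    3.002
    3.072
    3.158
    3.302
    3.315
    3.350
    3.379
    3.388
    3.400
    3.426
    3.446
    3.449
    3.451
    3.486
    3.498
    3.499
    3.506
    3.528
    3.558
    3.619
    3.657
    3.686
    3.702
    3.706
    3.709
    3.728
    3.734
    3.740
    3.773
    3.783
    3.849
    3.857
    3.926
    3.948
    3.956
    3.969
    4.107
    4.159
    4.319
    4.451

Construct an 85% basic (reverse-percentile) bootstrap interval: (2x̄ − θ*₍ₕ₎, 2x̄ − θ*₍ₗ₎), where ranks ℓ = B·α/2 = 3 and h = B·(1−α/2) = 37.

Percentile endpoints at ranks 3 and 37: θ*₍3₎ = 3.158, θ*₍37₎ = 4.107.
Basic interval reflects these around x̄:
  lower = 2 × 3.675 − 4.107 = 3.243
  upper = 2 × 3.675 − 3.158 = 4.192

(3.243, 4.192)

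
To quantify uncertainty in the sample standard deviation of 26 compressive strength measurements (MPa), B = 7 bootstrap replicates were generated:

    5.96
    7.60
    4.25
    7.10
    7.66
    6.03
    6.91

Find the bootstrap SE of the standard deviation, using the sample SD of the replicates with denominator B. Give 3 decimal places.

Bootstrap SE is the standard deviation of the 7 replicate standard deviations.
Mean of replicates: (5.96 + 7.60 + 4.25 + 7.10 + 7.66 + 6.03 + 6.91) / 7 = 45.5100 / 7 = 6.5014
Sum of squared deviations: (−0.5414)² + (+1.0986)² + (−2.2514)² + (+0.5986)² + (+1.1586)² + (−0.4714)² + (+0.4086)² = 8.6587
Variance = 8.6587 / 7 = 1.2370
SE* = √1.2370

SE* = 1.112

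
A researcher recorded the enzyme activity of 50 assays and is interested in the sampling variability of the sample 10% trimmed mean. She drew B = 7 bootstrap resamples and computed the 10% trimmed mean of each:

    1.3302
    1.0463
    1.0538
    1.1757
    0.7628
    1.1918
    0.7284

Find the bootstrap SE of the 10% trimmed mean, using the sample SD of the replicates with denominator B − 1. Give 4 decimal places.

SE* = 0.2235

Bootstrap SE is the standard deviation of the 7 replicate 10% trimmed means.
Mean of replicates: (1.3302 + 1.0463 + 1.0538 + 1.1757 + 0.7628 + 1.1918 + 0.7284) / 7 = 7.28900 / 7 = 1.04129
Sum of squared deviations: (+0.28891)² + (+0.00501)² + (+0.01251)² + (+0.13441)² + (−0.27849)² + (+0.15051)² + (−0.31289)² = 0.29983
Variance = 0.29983 / 6 = 0.04997
SE* = √0.04997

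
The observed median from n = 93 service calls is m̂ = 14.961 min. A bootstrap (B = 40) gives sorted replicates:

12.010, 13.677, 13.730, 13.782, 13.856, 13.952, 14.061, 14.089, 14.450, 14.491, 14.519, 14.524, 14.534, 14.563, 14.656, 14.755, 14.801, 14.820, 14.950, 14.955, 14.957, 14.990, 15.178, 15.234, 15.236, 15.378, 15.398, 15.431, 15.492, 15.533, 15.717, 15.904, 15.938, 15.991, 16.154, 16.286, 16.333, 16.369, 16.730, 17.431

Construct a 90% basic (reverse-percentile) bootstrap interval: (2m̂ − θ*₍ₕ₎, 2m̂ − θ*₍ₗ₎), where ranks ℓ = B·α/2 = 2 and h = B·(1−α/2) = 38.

Percentile endpoints at ranks 2 and 38: θ*₍2₎ = 13.677, θ*₍38₎ = 16.369.
Basic interval reflects these around m̂:
  lower = 2 × 14.961 − 16.369 = 13.553
  upper = 2 × 14.961 − 13.677 = 16.245

(13.553, 16.245)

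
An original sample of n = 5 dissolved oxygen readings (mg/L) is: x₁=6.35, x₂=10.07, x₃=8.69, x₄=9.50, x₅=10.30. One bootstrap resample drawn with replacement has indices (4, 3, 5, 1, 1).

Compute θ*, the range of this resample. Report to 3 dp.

θ* = 3.950

Resample values: 9.50, 8.69, 10.30, 6.35, 6.35.
Range = 10.30 − 6.35 = 3.950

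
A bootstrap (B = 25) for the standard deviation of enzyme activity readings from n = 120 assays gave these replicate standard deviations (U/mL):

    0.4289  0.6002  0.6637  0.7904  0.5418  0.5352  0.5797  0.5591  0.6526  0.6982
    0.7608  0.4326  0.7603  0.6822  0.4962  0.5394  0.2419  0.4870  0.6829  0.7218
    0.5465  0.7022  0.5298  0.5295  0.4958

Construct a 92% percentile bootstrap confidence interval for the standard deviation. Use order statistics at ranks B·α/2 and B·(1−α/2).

Sorted replicates: 0.2419, 0.4289, 0.4326, 0.4870, 0.4958, 0.4962, 0.5295, 0.5298, 0.5352, 0.5394, 0.5418, 0.5465, 0.5591, 0.5797, 0.6002, 0.6526, 0.6637, 0.6822, 0.6829, 0.6982, 0.7022, 0.7218, 0.7603, 0.7608, 0.7904
α = 0.08; lower rank = 25 × 0.040 = 1; upper rank = 25 × 0.960 = 24.
The 1st smallest replicate is 0.2419; the 24th is 0.7608.

(0.2419, 0.7608)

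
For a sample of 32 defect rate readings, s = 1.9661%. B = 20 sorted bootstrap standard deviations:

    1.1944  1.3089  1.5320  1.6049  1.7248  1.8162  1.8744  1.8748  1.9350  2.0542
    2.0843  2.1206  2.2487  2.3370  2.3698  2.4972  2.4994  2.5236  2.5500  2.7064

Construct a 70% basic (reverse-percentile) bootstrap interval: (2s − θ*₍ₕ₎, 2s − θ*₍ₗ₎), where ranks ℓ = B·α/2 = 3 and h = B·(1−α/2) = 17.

(1.4328, 2.4002)

Percentile endpoints at ranks 3 and 17: θ*₍3₎ = 1.5320, θ*₍17₎ = 2.4994.
Basic interval reflects these around s:
  lower = 2 × 1.9661 − 2.4994 = 1.4328
  upper = 2 × 1.9661 − 1.5320 = 2.4002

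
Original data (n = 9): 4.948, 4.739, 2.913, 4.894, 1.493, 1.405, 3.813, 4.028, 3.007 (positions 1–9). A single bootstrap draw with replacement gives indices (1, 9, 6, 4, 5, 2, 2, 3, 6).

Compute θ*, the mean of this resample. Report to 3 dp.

Resample values: 4.948, 3.007, 1.405, 4.894, 1.493, 4.739, 4.739, 2.913, 1.405.
Mean = (4.948 + 3.007 + 1.405 + 4.894 + 1.493 + 4.739 + 4.739 + 2.913 + 1.405) / 9 = 29.5430 / 9 = 3.283

θ* = 3.283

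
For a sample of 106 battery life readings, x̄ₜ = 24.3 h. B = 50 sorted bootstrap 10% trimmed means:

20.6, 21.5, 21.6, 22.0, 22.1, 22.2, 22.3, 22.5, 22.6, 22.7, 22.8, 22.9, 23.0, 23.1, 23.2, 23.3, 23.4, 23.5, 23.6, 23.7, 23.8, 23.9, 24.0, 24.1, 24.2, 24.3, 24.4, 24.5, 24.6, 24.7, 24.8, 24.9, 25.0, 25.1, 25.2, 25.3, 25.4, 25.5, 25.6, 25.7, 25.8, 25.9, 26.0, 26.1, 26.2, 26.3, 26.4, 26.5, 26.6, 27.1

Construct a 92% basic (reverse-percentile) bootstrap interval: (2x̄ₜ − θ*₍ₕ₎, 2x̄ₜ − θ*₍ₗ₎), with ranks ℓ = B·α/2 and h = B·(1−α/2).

(22.1, 27.1)

Percentile endpoints at ranks 2 and 48: θ*₍2₎ = 21.5, θ*₍48₎ = 26.5.
Basic interval reflects these around x̄ₜ:
  lower = 2 × 24.3 − 26.5 = 22.1
  upper = 2 × 24.3 − 21.5 = 27.1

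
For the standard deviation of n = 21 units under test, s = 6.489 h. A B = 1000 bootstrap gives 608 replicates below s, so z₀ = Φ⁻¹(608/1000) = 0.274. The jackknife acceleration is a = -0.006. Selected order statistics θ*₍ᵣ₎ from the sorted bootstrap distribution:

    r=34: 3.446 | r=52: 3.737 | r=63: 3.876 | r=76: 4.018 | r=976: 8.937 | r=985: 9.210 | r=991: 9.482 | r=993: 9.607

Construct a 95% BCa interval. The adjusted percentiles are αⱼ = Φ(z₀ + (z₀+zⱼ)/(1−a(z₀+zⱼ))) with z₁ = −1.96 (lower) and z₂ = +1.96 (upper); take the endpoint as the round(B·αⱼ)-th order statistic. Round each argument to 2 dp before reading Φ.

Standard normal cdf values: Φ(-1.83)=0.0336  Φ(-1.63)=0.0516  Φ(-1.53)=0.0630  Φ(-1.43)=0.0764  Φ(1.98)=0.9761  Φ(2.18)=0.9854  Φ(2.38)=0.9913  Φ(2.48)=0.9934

(4.018, 9.607)

Lower: z₀ + z₁ = 0.274 + (-1.960) = -1.686; 1 − a(z₀+z₁) = 1 − (-0.006)(-1.686) = 0.9899; argument = 0.274 + (-1.686)/0.9899 = -1.4292 → -1.43.
α₁ = Φ(-1.43) = 0.0764; rank = round(1000 × 0.0764) = 76; θ*₍76₎ = 4.018.
Upper: z₀ + z₂ = 2.234; 1 − a(z₀+z₂) = 1.0134; argument = 2.4785 → 2.48; α₂ = 0.9934; rank = 993; θ*₍993₎ = 9.607.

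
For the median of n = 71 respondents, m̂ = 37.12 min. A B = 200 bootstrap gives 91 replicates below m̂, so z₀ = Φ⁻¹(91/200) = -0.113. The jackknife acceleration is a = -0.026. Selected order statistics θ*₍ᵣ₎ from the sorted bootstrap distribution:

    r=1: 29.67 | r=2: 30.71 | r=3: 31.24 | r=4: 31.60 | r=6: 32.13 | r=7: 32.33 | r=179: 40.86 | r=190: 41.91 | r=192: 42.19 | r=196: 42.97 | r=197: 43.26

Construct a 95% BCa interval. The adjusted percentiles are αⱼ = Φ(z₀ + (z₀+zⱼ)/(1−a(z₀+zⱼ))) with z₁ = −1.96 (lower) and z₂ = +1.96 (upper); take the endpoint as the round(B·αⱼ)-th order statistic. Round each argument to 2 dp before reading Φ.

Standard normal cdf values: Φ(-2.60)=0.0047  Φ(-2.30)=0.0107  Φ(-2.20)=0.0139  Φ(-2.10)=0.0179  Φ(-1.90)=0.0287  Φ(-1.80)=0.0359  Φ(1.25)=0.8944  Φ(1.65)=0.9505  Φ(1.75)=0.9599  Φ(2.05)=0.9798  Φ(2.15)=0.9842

Lower: z₀ + z₁ = -0.113 + (-1.960) = -2.073; 1 − a(z₀+z₁) = 1 − (-0.026)(-2.073) = 0.9461; argument = -0.113 + (-2.073)/0.9461 = -2.3041 → -2.30.
α₁ = Φ(-2.30) = 0.0107; rank = round(200 × 0.0107) = 2; θ*₍2₎ = 30.71.
Upper: z₀ + z₂ = 1.847; 1 − a(z₀+z₂) = 1.0480; argument = 1.6494 → 1.65; α₂ = 0.9505; rank = 190; θ*₍190₎ = 41.91.

(30.71, 41.91)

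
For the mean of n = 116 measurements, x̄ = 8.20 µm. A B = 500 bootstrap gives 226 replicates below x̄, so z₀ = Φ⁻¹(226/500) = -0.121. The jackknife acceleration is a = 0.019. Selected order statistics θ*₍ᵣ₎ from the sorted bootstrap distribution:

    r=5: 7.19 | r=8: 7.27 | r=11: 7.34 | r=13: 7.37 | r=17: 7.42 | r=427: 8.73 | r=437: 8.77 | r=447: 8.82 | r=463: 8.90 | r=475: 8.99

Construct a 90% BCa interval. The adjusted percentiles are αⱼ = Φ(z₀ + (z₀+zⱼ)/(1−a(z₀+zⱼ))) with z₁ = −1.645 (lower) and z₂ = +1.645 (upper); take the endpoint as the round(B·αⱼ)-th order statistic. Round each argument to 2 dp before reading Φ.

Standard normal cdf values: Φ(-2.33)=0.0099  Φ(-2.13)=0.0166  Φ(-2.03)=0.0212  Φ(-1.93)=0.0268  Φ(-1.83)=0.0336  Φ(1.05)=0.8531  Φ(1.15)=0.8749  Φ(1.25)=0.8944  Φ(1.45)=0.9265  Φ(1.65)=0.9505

(7.42, 8.90)

Lower: z₀ + z₁ = -0.121 + (-1.645) = -1.766; 1 − a(z₀+z₁) = 1 − (0.019)(-1.766) = 1.0336; argument = -0.121 + (-1.766)/1.0336 = -1.8297 → -1.83.
α₁ = Φ(-1.83) = 0.0336; rank = round(500 × 0.0336) = 17; θ*₍17₎ = 7.42.
Upper: z₀ + z₂ = 1.524; 1 − a(z₀+z₂) = 0.9710; argument = 1.4484 → 1.45; α₂ = 0.9265; rank = 463; θ*₍463₎ = 8.90.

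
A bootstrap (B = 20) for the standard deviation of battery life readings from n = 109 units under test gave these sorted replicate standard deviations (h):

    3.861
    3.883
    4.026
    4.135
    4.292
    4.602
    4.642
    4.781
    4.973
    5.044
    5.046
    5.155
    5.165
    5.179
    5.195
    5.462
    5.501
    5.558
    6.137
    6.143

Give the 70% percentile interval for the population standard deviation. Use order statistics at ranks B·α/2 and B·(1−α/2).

(4.026, 5.501)

α = 0.30; lower rank = 20 × 0.150 = 3; upper rank = 20 × 0.850 = 17.
The 3rd smallest replicate is 4.026; the 17th is 5.501.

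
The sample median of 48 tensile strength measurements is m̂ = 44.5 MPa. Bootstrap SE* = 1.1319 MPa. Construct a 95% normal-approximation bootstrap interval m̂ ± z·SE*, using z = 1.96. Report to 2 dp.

Margin = 1.96 × 1.1319 = 2.219
Interval: 44.5 ± 2.219

(42.28, 46.72)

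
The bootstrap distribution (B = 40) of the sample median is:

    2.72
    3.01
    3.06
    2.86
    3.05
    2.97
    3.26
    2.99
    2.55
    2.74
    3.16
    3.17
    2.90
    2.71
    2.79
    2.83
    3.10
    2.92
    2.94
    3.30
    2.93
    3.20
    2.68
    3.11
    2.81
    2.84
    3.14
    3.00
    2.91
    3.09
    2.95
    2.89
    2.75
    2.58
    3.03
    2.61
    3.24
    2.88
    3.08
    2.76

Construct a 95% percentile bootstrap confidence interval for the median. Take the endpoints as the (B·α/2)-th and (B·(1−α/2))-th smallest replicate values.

(2.55, 3.26)

Sorted replicates: 2.55, 2.58, 2.61, 2.68, 2.71, 2.72, 2.74, 2.75, 2.76, 2.79, 2.81, 2.83, 2.84, 2.86, 2.88, 2.89, 2.90, 2.91, 2.92, 2.93, 2.94, 2.95, 2.97, 2.99, 3.00, 3.01, 3.03, 3.05, 3.06, 3.08, 3.09, 3.10, 3.11, 3.14, 3.16, 3.17, 3.20, 3.24, 3.26, 3.30
α = 0.05; lower rank = 40 × 0.025 = 1; upper rank = 40 × 0.975 = 39.
The 1st smallest replicate is 2.55; the 39th is 3.26.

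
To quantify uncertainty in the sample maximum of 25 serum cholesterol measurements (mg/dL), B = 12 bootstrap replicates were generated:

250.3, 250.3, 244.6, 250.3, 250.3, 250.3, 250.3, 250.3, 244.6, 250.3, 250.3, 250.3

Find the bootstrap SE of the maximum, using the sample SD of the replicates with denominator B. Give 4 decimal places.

SE* = 2.1243

Bootstrap SE is the standard deviation of the 12 replicate maximums.
Mean of replicates: (250.3 + 250.3 + 244.6 + 250.3 + 250.3 + 250.3 + 250.3 + 250.3 + 244.6 + 250.3 + 250.3 + 250.3) / 12 = 2992.20000 / 12 = 249.35000
Sum of squared deviations: (+0.95000)² + (+0.95000)² + (−4.75000)² + (+0.95000)² + (+0.95000)² + (+0.95000)² + (+0.95000)² + (+0.95000)² + (−4.75000)² + (+0.95000)² + (+0.95000)² + (+0.95000)² = 54.15000
Variance = 54.15000 / 12 = 4.51250
SE* = √4.51250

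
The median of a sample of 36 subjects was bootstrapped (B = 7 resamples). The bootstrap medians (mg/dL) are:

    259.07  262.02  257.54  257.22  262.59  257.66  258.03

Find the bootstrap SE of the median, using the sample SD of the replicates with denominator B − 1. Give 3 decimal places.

Bootstrap SE is the standard deviation of the 7 replicate medians.
Mean of replicates: (259.07 + 262.02 + 257.54 + 257.22 + 262.59 + 257.66 + 258.03) / 7 = 1814.1300 / 7 = 259.1614
Sum of squared deviations: (−0.0914)² + (+2.8586)² + (−1.6214)² + (−1.9414)² + (+3.4286)² + (−1.5014)² + (−1.1314)² = 29.8675
Variance = 29.8675 / 6 = 4.9779
SE* = √4.9779

SE* = 2.231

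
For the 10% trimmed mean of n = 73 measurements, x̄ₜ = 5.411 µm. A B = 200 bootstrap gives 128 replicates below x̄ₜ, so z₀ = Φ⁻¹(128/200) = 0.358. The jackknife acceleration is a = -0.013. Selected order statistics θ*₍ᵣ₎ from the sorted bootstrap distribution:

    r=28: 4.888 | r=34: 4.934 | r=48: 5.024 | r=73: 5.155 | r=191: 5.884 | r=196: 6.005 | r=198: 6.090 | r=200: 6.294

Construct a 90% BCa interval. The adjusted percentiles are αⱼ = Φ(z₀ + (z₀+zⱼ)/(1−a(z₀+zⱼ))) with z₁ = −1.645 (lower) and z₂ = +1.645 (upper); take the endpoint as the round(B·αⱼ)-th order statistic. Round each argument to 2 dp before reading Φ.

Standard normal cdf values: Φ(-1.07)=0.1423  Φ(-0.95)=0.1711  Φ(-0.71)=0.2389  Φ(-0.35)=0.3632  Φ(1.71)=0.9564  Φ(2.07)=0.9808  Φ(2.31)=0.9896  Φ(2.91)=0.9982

(4.934, 6.090)

Lower: z₀ + z₁ = 0.358 + (-1.645) = -1.287; 1 − a(z₀+z₁) = 1 − (-0.013)(-1.287) = 0.9833; argument = 0.358 + (-1.287)/0.9833 = -0.9509 → -0.95.
α₁ = Φ(-0.95) = 0.1711; rank = round(200 × 0.1711) = 34; θ*₍34₎ = 4.934.
Upper: z₀ + z₂ = 2.003; 1 − a(z₀+z₂) = 1.0260; argument = 2.3102 → 2.31; α₂ = 0.9896; rank = 198; θ*₍198₎ = 6.090.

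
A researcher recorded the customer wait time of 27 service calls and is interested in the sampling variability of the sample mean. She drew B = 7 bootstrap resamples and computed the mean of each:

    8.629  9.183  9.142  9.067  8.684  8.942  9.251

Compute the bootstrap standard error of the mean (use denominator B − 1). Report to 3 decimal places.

SE* = 0.245

Bootstrap SE is the standard deviation of the 7 replicate means.
Mean of replicates: (8.629 + 9.183 + 9.142 + 9.067 + 8.684 + 8.942 + 9.251) / 7 = 62.8980 / 7 = 8.9854
Sum of squared deviations: (−0.3564)² + (+0.1976)² + (+0.1566)² + (+0.0816)² + (−0.3014)² + (−0.0434)² + (+0.2656)² = 0.3605
Variance = 0.3605 / 6 = 0.0601
SE* = √0.0601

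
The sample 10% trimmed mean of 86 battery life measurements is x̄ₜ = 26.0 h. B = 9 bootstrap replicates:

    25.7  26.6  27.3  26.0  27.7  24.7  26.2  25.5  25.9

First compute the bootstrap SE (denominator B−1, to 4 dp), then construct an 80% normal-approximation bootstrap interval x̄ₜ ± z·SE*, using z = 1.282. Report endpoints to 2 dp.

Mean of replicates = 26.1778; sum of squared deviations = 6.7356; SE* = √(6.7356/8) = 0.9176
Margin = 1.282 × 0.9176 = 1.176
Interval: 26.0 ± 1.176

(24.82, 27.18)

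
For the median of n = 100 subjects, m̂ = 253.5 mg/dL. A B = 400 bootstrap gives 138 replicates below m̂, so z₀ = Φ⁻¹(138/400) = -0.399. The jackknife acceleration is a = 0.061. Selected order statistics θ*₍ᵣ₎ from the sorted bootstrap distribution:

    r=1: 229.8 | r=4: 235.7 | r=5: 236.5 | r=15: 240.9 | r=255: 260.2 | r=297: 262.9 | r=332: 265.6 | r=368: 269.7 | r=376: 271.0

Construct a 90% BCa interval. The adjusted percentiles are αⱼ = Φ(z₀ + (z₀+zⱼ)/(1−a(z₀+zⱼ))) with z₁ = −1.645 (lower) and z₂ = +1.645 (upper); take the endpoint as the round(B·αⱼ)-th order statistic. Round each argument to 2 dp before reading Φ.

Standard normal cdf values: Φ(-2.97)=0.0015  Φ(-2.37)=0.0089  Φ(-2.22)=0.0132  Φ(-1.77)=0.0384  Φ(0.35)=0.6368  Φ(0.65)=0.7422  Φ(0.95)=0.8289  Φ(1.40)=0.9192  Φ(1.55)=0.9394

Lower: z₀ + z₁ = -0.399 + (-1.645) = -2.044; 1 − a(z₀+z₁) = 1 − (0.061)(-2.044) = 1.1247; argument = -0.399 + (-2.044)/1.1247 = -2.2164 → -2.22.
α₁ = Φ(-2.22) = 0.0132; rank = round(400 × 0.0132) = 5; θ*₍5₎ = 236.5.
Upper: z₀ + z₂ = 1.246; 1 − a(z₀+z₂) = 0.9240; argument = 0.9495 → 0.95; α₂ = 0.8289; rank = 332; θ*₍332₎ = 265.6.

(236.5, 265.6)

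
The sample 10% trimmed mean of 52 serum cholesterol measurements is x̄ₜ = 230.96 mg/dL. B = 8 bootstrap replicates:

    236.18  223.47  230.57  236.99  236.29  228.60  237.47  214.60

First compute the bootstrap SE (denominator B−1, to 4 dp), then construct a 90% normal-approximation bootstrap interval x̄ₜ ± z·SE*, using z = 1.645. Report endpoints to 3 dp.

(217.591, 244.329)

Mean of replicates = 230.5213; sum of squared deviations = 462.3297; SE* = √(462.3297/7) = 8.1269
Margin = 1.645 × 8.1269 = 13.3688
Interval: 230.96 ± 13.3688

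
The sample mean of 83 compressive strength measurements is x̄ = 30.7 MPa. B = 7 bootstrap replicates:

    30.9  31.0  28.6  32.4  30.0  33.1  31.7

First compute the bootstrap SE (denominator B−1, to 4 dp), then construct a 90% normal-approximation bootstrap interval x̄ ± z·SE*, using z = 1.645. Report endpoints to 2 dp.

(28.23, 33.17)

Mean of replicates = 31.1000; sum of squared deviations = 13.5600; SE* = √(13.5600/6) = 1.5033
Margin = 1.645 × 1.5033 = 2.473
Interval: 30.7 ± 2.473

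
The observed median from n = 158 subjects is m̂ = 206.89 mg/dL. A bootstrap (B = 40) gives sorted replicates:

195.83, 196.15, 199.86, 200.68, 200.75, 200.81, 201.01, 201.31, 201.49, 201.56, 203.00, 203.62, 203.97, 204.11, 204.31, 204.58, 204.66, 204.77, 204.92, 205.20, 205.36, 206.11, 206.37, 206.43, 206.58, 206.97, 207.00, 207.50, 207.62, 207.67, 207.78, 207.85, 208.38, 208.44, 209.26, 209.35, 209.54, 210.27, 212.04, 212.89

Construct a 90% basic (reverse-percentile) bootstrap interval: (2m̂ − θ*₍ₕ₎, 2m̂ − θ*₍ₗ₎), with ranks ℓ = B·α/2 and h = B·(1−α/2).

Percentile endpoints at ranks 2 and 38: θ*₍2₎ = 196.15, θ*₍38₎ = 210.27.
Basic interval reflects these around m̂:
  lower = 2 × 206.89 − 210.27 = 203.51
  upper = 2 × 206.89 − 196.15 = 217.63

(203.51, 217.63)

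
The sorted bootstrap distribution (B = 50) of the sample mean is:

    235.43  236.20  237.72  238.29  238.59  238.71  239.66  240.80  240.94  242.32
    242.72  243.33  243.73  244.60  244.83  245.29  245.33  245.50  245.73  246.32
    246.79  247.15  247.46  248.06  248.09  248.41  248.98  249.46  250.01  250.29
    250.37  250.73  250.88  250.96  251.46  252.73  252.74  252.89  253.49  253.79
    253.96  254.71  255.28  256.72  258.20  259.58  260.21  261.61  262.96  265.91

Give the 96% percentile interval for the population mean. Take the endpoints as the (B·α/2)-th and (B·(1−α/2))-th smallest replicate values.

(235.43, 262.96)

α = 0.04; lower rank = 50 × 0.020 = 1; upper rank = 50 × 0.980 = 49.
The 1st smallest replicate is 235.43; the 49th is 262.96.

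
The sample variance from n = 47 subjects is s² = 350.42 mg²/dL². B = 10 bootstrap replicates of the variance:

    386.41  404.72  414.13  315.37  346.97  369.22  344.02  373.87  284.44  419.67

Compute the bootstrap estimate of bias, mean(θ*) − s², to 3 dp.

mean(θ*) = (386.41 + 404.72 + 414.13 + 315.37 + 346.97 + 369.22 + 344.02 + 373.87 + 284.44 + 419.67) / 10 = 365.8820
bias = 365.8820 − 350.42

bias = +15.462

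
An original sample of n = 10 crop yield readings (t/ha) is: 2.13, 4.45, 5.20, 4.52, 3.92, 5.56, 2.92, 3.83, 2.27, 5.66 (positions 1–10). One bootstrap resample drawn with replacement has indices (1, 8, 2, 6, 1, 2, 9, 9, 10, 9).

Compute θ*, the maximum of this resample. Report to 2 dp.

θ* = 5.66

Resample values: 2.13, 3.83, 4.45, 5.56, 2.13, 4.45, 2.27, 2.27, 5.66, 2.27.
Maximum = 5.66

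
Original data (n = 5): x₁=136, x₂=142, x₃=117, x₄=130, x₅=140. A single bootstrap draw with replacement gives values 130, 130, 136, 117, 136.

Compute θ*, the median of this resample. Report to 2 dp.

Sorted: 117, 130, 130, 136, 136
Median = middle value = 130.00

θ* = 130.00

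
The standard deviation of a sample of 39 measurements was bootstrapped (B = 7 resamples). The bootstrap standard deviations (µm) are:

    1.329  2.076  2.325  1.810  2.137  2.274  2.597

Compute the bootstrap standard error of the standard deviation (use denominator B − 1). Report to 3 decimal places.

Bootstrap SE is the standard deviation of the 7 replicate standard deviations.
Mean of replicates: (1.329 + 2.076 + 2.325 + 1.810 + 2.137 + 2.274 + 2.597) / 7 = 14.5480 / 7 = 2.0783
Sum of squared deviations: (−0.7493)² + (−0.0023)² + (+0.2467)² + (−0.2683)² + (+0.0587)² + (+0.1957)² + (+0.5187)² = 1.0051
Variance = 1.0051 / 6 = 0.1675
SE* = √0.1675

SE* = 0.409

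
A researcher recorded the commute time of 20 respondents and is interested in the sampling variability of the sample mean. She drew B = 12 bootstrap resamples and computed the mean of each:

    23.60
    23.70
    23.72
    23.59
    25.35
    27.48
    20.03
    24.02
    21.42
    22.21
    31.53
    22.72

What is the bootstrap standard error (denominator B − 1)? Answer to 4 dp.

SE* = 2.9884

Bootstrap SE is the standard deviation of the 12 replicate means.
Mean of replicates: (23.60 + 23.70 + 23.72 + 23.59 + 25.35 + 27.48 + 20.03 + 24.02 + 21.42 + 22.21 + 31.53 + 22.72) / 12 = 289.37000 / 12 = 24.11417
Sum of squared deviations: (−0.51417)² + (−0.41417)² + (−0.39417)² + (−0.52417)² + (+1.23583)² + (+3.36583)² + (−4.08417)² + (−0.09417)² + (−2.69417)² + (−1.90417)² + (+7.41583)² + (−1.39417)² = 98.23409
Variance = 98.23409 / 11 = 8.93037
SE* = √8.93037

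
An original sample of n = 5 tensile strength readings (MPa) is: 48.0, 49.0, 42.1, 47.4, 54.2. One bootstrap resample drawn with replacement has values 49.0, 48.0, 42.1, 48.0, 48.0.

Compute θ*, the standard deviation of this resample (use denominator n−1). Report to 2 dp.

Mean = 47.0200; sum of squared deviations = 31.0080
s² = 31.0080 / 4 = 7.7520
s = √7.7520 = 2.78

θ* = 2.78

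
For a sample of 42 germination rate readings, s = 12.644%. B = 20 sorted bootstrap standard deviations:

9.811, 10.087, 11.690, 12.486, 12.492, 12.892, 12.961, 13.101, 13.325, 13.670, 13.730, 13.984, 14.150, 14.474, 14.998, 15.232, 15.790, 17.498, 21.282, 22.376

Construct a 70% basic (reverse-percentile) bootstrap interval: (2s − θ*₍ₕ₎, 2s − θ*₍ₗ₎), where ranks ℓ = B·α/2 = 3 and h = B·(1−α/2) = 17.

Percentile endpoints at ranks 3 and 17: θ*₍3₎ = 11.690, θ*₍17₎ = 15.790.
Basic interval reflects these around s:
  lower = 2 × 12.644 − 15.790 = 9.498
  upper = 2 × 12.644 − 11.690 = 13.598

(9.498, 13.598)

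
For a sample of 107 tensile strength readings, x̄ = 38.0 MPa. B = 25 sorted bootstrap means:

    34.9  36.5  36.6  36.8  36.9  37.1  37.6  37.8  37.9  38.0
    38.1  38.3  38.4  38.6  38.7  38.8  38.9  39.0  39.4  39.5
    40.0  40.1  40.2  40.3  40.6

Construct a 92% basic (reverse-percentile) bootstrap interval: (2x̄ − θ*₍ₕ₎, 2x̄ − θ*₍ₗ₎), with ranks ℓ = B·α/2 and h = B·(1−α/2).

(35.7, 41.1)

Percentile endpoints at ranks 1 and 24: θ*₍1₎ = 34.9, θ*₍24₎ = 40.3.
Basic interval reflects these around x̄:
  lower = 2 × 38.0 − 40.3 = 35.7
  upper = 2 × 38.0 − 34.9 = 41.1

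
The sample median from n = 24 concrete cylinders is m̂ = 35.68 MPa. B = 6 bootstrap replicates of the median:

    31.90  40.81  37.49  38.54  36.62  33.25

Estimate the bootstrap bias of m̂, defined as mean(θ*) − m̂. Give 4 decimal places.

mean(θ*) = (31.90 + 40.81 + 37.49 + 38.54 + 36.62 + 33.25) / 6 = 36.43500
bias = 36.43500 − 35.68

bias = +0.7550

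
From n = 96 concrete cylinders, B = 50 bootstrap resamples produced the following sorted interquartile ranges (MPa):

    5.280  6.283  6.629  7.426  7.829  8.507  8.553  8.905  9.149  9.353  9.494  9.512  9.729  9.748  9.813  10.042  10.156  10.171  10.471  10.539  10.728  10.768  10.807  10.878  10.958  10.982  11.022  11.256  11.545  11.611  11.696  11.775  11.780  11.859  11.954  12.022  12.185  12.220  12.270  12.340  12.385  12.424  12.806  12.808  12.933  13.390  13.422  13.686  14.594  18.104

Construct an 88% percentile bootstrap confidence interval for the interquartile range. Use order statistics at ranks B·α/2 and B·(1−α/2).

(6.629, 13.422)

α = 0.12; lower rank = 50 × 0.060 = 3; upper rank = 50 × 0.940 = 47.
The 3rd smallest replicate is 6.629; the 47th is 13.422.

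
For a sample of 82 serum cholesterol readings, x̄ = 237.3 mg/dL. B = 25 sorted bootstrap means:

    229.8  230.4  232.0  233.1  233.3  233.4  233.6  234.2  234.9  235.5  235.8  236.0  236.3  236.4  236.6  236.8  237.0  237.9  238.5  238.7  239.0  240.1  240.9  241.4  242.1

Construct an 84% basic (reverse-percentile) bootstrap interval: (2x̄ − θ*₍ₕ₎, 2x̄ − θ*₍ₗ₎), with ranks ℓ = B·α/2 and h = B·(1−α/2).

(233.7, 244.2)

Percentile endpoints at ranks 2 and 23: θ*₍2₎ = 230.4, θ*₍23₎ = 240.9.
Basic interval reflects these around x̄:
  lower = 2 × 237.3 − 240.9 = 233.7
  upper = 2 × 237.3 − 230.4 = 244.2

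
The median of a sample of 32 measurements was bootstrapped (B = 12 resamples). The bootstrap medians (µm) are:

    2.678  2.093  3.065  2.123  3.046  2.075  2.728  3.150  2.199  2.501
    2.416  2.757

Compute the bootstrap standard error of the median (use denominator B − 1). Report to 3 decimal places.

Bootstrap SE is the standard deviation of the 12 replicate medians.
Mean of replicates: (2.678 + 2.093 + 3.065 + 2.123 + 3.046 + 2.075 + 2.728 + 3.150 + 2.199 + 2.501 + 2.416 + 2.757) / 12 = 30.8310 / 12 = 2.5692
Sum of squared deviations: (+0.1088)² + (−0.4762)² + (+0.4958)² + (−0.4462)² + (+0.4768)² + (−0.4942)² + (+0.1588)² + (+0.5808)² + (−0.3702)² + (−0.0682)² + (−0.1532)² + (+0.1878)² = 1.7181
Variance = 1.7181 / 11 = 0.1562
SE* = √0.1562

SE* = 0.395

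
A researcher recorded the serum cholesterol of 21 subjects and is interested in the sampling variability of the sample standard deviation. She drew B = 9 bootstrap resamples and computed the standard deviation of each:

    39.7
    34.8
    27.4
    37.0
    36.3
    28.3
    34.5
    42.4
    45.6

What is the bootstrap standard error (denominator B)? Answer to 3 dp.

SE* = 5.621

Bootstrap SE is the standard deviation of the 9 replicate standard deviations.
Mean of replicates: (39.7 + 34.8 + 27.4 + 37.0 + 36.3 + 28.3 + 34.5 + 42.4 + 45.6) / 9 = 326.0000 / 9 = 36.2222
Sum of squared deviations: (+3.4778)² + (−1.4222)² + (−8.8222)² + (+0.7778)² + (+0.0778)² + (−7.9222)² + (−1.7222)² + (+6.1778)² + (+9.3778)² = 284.3956
Variance = 284.3956 / 9 = 31.5995
SE* = √31.5995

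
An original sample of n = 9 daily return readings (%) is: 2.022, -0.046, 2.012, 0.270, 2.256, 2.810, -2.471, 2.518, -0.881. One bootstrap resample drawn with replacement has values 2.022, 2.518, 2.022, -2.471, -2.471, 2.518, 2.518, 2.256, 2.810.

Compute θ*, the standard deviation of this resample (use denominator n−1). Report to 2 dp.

θ* = 2.15

Mean = 1.3024; sum of squared deviations = 37.1280
s² = 37.1280 / 8 = 4.6410
s = √4.6410 = 2.15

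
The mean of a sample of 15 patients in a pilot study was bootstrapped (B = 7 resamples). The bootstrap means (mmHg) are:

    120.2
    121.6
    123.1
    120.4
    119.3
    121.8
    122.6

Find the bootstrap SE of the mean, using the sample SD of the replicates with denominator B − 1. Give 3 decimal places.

SE* = 1.372

Bootstrap SE is the standard deviation of the 7 replicate means.
Mean of replicates: (120.2 + 121.6 + 123.1 + 120.4 + 119.3 + 121.8 + 122.6) / 7 = 849.0000 / 7 = 121.2857
Sum of squared deviations: (−1.0857)² + (+0.3143)² + (+1.8143)² + (−0.8857)² + (−1.9857)² + (+0.5143)² + (+1.3143)² = 11.2886
Variance = 11.2886 / 6 = 1.8814
SE* = √1.8814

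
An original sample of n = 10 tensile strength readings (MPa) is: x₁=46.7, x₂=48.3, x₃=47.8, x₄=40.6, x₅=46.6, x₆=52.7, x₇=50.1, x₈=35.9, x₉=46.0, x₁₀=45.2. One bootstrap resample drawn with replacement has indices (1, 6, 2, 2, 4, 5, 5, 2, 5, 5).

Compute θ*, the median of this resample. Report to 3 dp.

θ* = 46.650

Resample values: 46.7, 52.7, 48.3, 48.3, 40.6, 46.6, 46.6, 48.3, 46.6, 46.6.
Sorted: 40.6, 46.6, 46.6, 46.6, 46.6, 46.7, 48.3, 48.3, 48.3, 52.7
Median = average of the two middle values = 46.650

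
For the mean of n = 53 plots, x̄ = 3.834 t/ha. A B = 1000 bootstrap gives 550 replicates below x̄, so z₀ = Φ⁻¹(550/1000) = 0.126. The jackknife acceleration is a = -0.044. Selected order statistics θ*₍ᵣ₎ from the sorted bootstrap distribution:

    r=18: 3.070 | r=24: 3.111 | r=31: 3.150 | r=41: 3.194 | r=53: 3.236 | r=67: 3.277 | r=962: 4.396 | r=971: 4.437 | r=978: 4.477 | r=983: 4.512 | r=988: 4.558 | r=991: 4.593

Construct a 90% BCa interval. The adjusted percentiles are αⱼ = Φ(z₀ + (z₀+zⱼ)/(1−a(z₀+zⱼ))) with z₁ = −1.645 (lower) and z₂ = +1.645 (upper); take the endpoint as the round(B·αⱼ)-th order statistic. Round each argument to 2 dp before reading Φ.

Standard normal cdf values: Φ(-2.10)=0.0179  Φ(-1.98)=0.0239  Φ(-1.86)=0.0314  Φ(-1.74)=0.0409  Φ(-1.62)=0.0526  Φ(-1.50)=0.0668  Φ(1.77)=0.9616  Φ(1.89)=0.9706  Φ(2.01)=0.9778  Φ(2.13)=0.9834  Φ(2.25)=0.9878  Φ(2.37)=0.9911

Lower: z₀ + z₁ = 0.126 + (-1.645) = -1.519; 1 − a(z₀+z₁) = 1 − (-0.044)(-1.519) = 0.9332; argument = 0.126 + (-1.519)/0.9332 = -1.5018 → -1.50.
α₁ = Φ(-1.50) = 0.0668; rank = round(1000 × 0.0668) = 67; θ*₍67₎ = 3.277.
Upper: z₀ + z₂ = 1.771; 1 − a(z₀+z₂) = 1.0779; argument = 1.7690 → 1.77; α₂ = 0.9616; rank = 962; θ*₍962₎ = 4.396.

(3.277, 4.396)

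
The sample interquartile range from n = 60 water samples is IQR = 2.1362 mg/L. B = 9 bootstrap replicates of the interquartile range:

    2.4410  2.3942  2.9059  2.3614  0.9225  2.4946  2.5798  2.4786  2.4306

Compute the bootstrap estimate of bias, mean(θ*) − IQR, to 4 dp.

mean(θ*) = (2.4410 + 2.3942 + 2.9059 + 2.3614 + 0.9225 + 2.4946 + 2.5798 + 2.4786 + 2.4306) / 9 = 2.33429
bias = 2.33429 − 2.1362

bias = +0.1981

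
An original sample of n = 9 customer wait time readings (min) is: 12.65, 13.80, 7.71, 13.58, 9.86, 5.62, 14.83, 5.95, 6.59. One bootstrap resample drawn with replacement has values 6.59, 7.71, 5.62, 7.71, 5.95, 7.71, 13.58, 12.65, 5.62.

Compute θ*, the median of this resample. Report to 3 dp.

θ* = 7.710

Sorted: 5.62, 5.62, 5.95, 6.59, 7.71, 7.71, 7.71, 12.65, 13.58
Median = middle value = 7.710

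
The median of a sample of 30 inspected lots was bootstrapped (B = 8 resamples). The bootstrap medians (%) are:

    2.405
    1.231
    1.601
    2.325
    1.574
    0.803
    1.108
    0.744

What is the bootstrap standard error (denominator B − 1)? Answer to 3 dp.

Bootstrap SE is the standard deviation of the 8 replicate medians.
Mean of replicates: (2.405 + 1.231 + 1.601 + 2.325 + 1.574 + 0.803 + 1.108 + 0.744) / 8 = 11.7910 / 8 = 1.4739
Sum of squared deviations: (+0.9311)² + (−0.2429)² + (+0.1271)² + (+0.8511)² + (+0.1001)² + (−0.6709)² + (−0.3659)² + (−0.7299)² = 2.7932
Variance = 2.7932 / 7 = 0.3990
SE* = √0.3990

SE* = 0.632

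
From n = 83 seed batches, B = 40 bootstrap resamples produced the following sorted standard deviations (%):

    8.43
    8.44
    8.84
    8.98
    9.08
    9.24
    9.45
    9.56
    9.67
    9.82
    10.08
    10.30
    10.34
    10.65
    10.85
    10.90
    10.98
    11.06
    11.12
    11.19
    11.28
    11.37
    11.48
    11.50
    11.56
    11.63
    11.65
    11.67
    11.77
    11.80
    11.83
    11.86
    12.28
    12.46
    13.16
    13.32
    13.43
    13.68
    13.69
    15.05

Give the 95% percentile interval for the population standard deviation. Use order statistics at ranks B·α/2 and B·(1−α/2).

(8.43, 13.69)

α = 0.05; lower rank = 40 × 0.025 = 1; upper rank = 40 × 0.975 = 39.
The 1st smallest replicate is 8.43; the 39th is 13.69.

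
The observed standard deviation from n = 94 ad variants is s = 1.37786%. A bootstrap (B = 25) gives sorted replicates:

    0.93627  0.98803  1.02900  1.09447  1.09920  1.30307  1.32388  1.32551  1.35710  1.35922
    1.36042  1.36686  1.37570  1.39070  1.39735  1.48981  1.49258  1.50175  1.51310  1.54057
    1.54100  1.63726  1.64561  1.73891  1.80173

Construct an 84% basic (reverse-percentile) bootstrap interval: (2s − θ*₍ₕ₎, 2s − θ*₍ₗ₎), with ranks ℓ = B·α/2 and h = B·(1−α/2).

(1.11011, 1.76769)

Percentile endpoints at ranks 2 and 23: θ*₍2₎ = 0.98803, θ*₍23₎ = 1.64561.
Basic interval reflects these around s:
  lower = 2 × 1.37786 − 1.64561 = 1.11011
  upper = 2 × 1.37786 − 0.98803 = 1.76769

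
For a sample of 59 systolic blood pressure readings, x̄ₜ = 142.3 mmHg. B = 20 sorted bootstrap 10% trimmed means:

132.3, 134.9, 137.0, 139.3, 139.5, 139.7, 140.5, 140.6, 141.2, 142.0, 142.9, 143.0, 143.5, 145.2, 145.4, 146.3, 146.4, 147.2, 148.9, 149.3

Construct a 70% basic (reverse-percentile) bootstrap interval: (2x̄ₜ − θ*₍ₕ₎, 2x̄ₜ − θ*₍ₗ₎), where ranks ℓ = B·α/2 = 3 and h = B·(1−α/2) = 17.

(138.2, 147.6)

Percentile endpoints at ranks 3 and 17: θ*₍3₎ = 137.0, θ*₍17₎ = 146.4.
Basic interval reflects these around x̄ₜ:
  lower = 2 × 142.3 − 146.4 = 138.2
  upper = 2 × 142.3 − 137.0 = 147.6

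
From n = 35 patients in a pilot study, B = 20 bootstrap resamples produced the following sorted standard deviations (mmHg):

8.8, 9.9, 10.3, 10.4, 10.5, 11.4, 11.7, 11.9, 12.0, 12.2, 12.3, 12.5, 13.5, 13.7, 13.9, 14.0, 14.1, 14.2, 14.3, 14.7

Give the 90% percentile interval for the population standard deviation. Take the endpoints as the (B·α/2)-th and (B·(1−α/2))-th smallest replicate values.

(8.8, 14.3)

α = 0.10; lower rank = 20 × 0.050 = 1; upper rank = 20 × 0.950 = 19.
The 1st smallest replicate is 8.8; the 19th is 14.3.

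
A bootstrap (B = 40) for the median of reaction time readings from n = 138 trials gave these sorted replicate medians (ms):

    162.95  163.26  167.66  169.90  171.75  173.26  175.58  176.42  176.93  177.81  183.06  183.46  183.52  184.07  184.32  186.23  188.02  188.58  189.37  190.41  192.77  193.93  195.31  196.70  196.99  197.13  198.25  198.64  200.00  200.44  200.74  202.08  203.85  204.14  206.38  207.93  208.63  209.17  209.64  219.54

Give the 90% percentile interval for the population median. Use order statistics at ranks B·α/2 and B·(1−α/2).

α = 0.10; lower rank = 40 × 0.050 = 2; upper rank = 40 × 0.950 = 38.
The 2nd smallest replicate is 163.26; the 38th is 209.17.

(163.26, 209.17)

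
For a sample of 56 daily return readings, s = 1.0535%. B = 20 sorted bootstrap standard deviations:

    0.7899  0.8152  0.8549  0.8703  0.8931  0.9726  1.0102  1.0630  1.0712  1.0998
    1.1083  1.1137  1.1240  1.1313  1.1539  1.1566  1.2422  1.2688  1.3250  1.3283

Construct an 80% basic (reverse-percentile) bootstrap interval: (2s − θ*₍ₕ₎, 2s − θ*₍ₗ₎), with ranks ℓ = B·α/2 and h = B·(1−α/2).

(0.8382, 1.2918)

Percentile endpoints at ranks 2 and 18: θ*₍2₎ = 0.8152, θ*₍18₎ = 1.2688.
Basic interval reflects these around s:
  lower = 2 × 1.0535 − 1.2688 = 0.8382
  upper = 2 × 1.0535 − 0.8152 = 1.2918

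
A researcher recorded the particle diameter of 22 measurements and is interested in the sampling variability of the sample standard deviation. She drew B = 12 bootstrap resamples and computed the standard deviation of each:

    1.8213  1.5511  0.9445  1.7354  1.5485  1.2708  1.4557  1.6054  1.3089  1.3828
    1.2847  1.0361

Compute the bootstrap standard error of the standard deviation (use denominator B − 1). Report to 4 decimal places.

SE* = 0.2623

Bootstrap SE is the standard deviation of the 12 replicate standard deviations.
Mean of replicates: (1.8213 + 1.5511 + 0.9445 + 1.7354 + 1.5485 + 1.2708 + 1.4557 + 1.6054 + 1.3089 + 1.3828 + 1.2847 + 1.0361) / 12 = 16.94520 / 12 = 1.41210
Sum of squared deviations: (+0.40920)² + (+0.13900)² + (−0.46760)² + (+0.32330)² + (+0.13640)² + (−0.14130)² + (+0.04360)² + (+0.19330)² + (−0.10320)² + (−0.02930)² + (−0.12740)² + (−0.37600)² = 0.75689
Variance = 0.75689 / 11 = 0.06881
SE* = √0.06881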